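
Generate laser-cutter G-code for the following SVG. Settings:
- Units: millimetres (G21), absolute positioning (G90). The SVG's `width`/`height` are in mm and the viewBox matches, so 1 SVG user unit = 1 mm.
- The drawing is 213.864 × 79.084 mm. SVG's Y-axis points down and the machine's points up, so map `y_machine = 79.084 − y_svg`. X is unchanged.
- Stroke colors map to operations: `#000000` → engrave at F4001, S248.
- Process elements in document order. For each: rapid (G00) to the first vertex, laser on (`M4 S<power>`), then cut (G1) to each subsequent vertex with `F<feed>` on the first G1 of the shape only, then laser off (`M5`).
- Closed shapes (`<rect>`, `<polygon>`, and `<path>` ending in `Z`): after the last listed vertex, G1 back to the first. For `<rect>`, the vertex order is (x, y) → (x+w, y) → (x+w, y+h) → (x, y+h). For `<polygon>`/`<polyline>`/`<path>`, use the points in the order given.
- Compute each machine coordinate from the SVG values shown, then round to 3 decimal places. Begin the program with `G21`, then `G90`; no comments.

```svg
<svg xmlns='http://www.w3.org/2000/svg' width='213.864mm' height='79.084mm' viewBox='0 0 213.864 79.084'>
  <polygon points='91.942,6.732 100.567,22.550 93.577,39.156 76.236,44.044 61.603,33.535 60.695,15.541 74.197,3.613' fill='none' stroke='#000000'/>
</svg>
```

viewBox `0 0 213.864 79.084` with mm width/height → 1 unit = 1 mm. Flip: y_m = 79.084 − y_svg.

**Shape 1** — `<polygon>` regular polygon, stroke `#000000` → engrave (S248, F4001). Machine vertices: (91.942,72.352) → (100.567,56.534) → (93.577,39.928) → (76.236,35.040) → (61.603,45.549) → (60.695,63.543) → (74.197,75.471) → (91.942,72.352). Closed: final G1 returns to the first vertex.

G21
G90
G00 X91.942 Y72.352
M4 S248
G1 X100.567 Y56.534 F4001
G1 X93.577 Y39.928
G1 X76.236 Y35.040
G1 X61.603 Y45.549
G1 X60.695 Y63.543
G1 X74.197 Y75.471
G1 X91.942 Y72.352
M5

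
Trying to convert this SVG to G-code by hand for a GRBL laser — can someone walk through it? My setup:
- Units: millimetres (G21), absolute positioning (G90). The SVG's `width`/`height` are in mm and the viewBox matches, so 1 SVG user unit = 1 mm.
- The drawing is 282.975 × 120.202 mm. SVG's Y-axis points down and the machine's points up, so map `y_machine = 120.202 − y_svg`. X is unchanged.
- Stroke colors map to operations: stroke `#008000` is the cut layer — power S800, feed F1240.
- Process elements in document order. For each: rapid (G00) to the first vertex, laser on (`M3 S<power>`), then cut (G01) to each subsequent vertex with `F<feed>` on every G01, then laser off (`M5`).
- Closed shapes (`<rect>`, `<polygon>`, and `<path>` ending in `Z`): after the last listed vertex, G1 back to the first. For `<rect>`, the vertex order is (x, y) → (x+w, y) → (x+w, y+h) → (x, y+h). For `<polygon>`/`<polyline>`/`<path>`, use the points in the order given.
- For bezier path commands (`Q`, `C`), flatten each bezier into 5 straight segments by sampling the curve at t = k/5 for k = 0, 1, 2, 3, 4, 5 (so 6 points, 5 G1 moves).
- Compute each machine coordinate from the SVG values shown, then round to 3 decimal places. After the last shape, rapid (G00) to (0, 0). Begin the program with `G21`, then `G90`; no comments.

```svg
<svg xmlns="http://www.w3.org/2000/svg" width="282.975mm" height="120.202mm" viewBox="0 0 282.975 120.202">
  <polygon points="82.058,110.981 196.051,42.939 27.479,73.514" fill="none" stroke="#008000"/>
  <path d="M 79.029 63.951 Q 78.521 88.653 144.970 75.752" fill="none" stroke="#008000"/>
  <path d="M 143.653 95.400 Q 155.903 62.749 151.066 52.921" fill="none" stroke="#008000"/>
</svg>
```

G21
G90
G00 X82.058 Y9.221
M3 S800
G01 X196.051 Y77.263 F1240
G01 X27.479 Y46.688 F1240
G01 X82.058 Y9.221 F1240
M5
G00 X79.029 Y56.251
M3 S800
G01 X81.504 Y47.874 F1240
G01 X89.336 Y42.506 F1240
G01 X102.524 Y40.146 F1240
G01 X121.069 Y40.794 F1240
G01 X144.970 Y44.450 F1240
M5
G00 X143.653 Y24.802
M3 S800
G01 X147.870 Y36.949 F1240
G01 X150.719 Y47.271 F1240
G01 X152.202 Y55.767 F1240
G01 X152.317 Y62.437 F1240
G01 X151.066 Y67.281 F1240
M5
G00 X0.000 Y0.000

Since the viewBox matches the mm dimensions, user units are millimetres directly. The only transform is the Y-flip y_m = 120.202 − y_svg.

Shape 1 is a closed polygon drawn with `<polygon>`. Its stroke #008000 means cut at S800, F1240. After flipping Y the toolpath is (82.058,9.221) → (196.051,77.263) → (27.479,46.688) → (82.058,9.221), returning to the start.

Shape 2 is a quadratic bezier drawn with `<path>`. Its stroke #008000 means cut at S800, F1240. After flipping Y the toolpath is (79.029,56.251) → (81.504,47.874) → (89.336,42.506) → (102.524,40.146) → (121.069,40.794) → (144.970,44.450).

Shape 3 is a quadratic bezier drawn with `<path>`. Its stroke #008000 means cut at S800, F1240. After flipping Y the toolpath is (143.653,24.802) → (147.870,36.949) → (150.719,47.271) → (152.202,55.767) → (152.317,62.437) → (151.066,67.281).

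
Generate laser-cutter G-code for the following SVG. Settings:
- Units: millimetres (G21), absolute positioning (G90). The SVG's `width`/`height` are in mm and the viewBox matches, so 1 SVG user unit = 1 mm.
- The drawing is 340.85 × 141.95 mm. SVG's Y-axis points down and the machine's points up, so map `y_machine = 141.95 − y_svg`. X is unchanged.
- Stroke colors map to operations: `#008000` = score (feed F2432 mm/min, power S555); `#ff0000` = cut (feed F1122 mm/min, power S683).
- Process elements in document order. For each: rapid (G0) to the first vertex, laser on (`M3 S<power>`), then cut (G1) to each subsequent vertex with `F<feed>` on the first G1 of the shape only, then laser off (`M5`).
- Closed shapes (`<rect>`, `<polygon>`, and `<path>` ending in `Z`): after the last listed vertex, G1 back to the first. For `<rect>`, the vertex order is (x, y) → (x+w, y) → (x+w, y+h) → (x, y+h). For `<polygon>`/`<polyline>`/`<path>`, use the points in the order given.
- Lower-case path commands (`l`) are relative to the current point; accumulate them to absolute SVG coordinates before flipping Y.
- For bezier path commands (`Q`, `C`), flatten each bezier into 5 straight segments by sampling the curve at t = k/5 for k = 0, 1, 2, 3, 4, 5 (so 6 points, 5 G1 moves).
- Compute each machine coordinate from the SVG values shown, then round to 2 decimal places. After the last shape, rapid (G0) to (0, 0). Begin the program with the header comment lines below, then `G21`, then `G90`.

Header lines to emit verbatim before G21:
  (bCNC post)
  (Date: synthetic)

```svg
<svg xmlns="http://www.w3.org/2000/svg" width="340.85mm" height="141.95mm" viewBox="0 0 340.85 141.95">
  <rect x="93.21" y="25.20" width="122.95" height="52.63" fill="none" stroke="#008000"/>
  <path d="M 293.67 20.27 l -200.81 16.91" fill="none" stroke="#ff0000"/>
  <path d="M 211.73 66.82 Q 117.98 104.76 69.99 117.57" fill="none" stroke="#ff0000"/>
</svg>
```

(bCNC post)
(Date: synthetic)
G21
G90
G0 X93.21 Y116.75
M3 S555
G1 X216.16 Y116.75 F2432
G1 X216.16 Y64.12
G1 X93.21 Y64.12
G1 X93.21 Y116.75
M5
G0 X293.67 Y121.68
M3 S683
G1 X92.86 Y104.77 F1122
M5
G0 X211.73 Y75.13
M3 S683
G1 X176.06 Y60.96 F1122
G1 X144.05 Y48.80
G1 X115.70 Y38.65
G1 X91.02 Y30.51
G1 X69.99 Y24.38
M5
G0 X0.00 Y0.00

1 u = 1 mm; y_m = 141.95 − y.

[1] `<rect>` rectangle, #008000→score S555 F2432: (93.21,116.75) → (216.16,116.75) → (216.16,64.12) → (93.21,64.12) → (93.21,116.75) (closed)

[2] `<path>` line segment, #ff0000→cut S683 F1122: (293.67,121.68) → (92.86,104.77)

[3] `<path>` quadratic bezier, #ff0000→cut S683 F1122: (211.73,75.13) → (176.06,60.96) → (144.05,48.80) → (115.70,38.65) → (91.02,30.51) → (69.99,24.38)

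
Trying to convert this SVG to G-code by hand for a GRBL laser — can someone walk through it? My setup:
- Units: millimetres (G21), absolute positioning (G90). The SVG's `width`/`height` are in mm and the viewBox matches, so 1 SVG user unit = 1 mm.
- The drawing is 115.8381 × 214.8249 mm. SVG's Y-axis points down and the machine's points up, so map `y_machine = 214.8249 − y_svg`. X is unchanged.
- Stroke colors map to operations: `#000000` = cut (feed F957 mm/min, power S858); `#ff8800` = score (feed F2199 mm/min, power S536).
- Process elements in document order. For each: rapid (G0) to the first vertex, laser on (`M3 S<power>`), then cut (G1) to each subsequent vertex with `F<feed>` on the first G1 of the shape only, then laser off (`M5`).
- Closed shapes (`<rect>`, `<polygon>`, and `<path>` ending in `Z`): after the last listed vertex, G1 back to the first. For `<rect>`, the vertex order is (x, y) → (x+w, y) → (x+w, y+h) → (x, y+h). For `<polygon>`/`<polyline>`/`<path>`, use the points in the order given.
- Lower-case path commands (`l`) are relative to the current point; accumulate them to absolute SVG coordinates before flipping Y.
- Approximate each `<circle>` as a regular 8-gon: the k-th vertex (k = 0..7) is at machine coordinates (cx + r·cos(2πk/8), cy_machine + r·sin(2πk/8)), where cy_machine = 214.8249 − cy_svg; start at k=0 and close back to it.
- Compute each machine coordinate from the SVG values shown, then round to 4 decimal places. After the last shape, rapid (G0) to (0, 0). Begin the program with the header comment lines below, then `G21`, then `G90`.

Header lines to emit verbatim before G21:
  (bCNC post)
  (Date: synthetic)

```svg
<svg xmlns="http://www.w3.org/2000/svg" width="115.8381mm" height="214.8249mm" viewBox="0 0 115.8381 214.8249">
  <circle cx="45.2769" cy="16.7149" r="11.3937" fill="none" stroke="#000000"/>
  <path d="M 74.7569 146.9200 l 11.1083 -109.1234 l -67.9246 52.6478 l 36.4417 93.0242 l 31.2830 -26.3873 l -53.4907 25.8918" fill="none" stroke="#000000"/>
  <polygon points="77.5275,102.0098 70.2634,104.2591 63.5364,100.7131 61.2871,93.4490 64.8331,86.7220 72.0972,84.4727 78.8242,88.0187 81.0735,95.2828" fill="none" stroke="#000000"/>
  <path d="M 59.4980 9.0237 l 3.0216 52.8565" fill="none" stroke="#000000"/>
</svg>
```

Since the viewBox matches the mm dimensions, user units are millimetres directly. The only transform is the Y-flip y_m = 214.8249 − y_svg.

Shape 1 is a circle drawn with `<circle>`. Its stroke #000000 means cut at S858, F957. After flipping Y the toolpath is (56.6706,198.1100) → (53.3335,206.1666) → (45.2769,209.5037) → (37.2203,206.1666) → (33.8832,198.1100) → (37.2203,190.0534) → (45.2769,186.7163) → (53.3335,190.0534) → (56.6706,198.1100), returning to the start.

Shape 2 is a open polyline drawn with `<path>`. Its stroke #000000 means cut at S858, F957. After flipping Y the toolpath is (74.7569,67.9049) → (85.8652,177.0283) → (17.9406,124.3805) → (54.3823,31.3563) → (85.6653,57.7436) → (32.1746,31.8518).

Shape 3 is a regular polygon drawn with `<polygon>`. Its stroke #000000 means cut at S858, F957. After flipping Y the toolpath is (77.5275,112.8151) → (70.2634,110.5658) → (63.5364,114.1118) → (61.2871,121.3759) → (64.8331,128.1029) → (72.0972,130.3522) → (78.8242,126.8062) → (81.0735,119.5421) → (77.5275,112.8151), returning to the start.

Shape 4 is a line segment drawn with `<path>`. Its stroke #000000 means cut at S858, F957. After flipping Y the toolpath is (59.4980,205.8012) → (62.5196,152.9447).

(bCNC post)
(Date: synthetic)
G21
G90
G0 X56.6706 Y198.1100
M3 S858
G1 X53.3335 Y206.1666 F957
G1 X45.2769 Y209.5037
G1 X37.2203 Y206.1666
G1 X33.8832 Y198.1100
G1 X37.2203 Y190.0534
G1 X45.2769 Y186.7163
G1 X53.3335 Y190.0534
G1 X56.6706 Y198.1100
M5
G0 X74.7569 Y67.9049
M3 S858
G1 X85.8652 Y177.0283 F957
G1 X17.9406 Y124.3805
G1 X54.3823 Y31.3563
G1 X85.6653 Y57.7436
G1 X32.1746 Y31.8518
M5
G0 X77.5275 Y112.8151
M3 S858
G1 X70.2634 Y110.5658 F957
G1 X63.5364 Y114.1118
G1 X61.2871 Y121.3759
G1 X64.8331 Y128.1029
G1 X72.0972 Y130.3522
G1 X78.8242 Y126.8062
G1 X81.0735 Y119.5421
G1 X77.5275 Y112.8151
M5
G0 X59.4980 Y205.8012
M3 S858
G1 X62.5196 Y152.9447 F957
M5
G0 X0.0000 Y0.0000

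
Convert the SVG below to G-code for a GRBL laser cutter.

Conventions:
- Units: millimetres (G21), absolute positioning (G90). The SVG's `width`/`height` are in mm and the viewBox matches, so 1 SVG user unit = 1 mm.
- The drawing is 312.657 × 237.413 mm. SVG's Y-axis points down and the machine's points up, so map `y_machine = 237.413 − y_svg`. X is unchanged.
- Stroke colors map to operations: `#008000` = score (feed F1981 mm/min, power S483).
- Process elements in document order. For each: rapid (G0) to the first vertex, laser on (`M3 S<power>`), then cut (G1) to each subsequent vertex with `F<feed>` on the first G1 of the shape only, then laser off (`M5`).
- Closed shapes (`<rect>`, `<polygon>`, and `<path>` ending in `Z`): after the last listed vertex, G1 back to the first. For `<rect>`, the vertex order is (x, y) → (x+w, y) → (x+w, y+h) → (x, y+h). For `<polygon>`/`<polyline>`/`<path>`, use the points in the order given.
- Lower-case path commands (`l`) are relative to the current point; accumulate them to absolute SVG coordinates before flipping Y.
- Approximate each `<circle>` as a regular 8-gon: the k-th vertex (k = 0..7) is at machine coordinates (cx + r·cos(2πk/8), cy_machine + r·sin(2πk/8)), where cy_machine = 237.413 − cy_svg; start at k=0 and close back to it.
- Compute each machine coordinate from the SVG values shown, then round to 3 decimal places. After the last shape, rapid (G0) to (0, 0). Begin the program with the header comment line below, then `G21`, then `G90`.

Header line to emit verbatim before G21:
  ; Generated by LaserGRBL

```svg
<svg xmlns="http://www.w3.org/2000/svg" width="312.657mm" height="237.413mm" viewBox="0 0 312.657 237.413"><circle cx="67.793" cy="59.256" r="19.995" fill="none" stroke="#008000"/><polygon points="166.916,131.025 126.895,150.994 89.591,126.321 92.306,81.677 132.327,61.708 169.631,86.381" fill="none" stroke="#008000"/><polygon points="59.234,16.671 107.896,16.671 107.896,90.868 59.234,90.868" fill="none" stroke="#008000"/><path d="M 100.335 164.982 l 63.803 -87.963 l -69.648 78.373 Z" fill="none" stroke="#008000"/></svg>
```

; Generated by LaserGRBL
G21
G90
G0 X87.788 Y178.157
M3 S483
G1 X81.932 Y192.296 F1981
G1 X67.793 Y198.152
G1 X53.654 Y192.296
G1 X47.798 Y178.157
G1 X53.654 Y164.018
G1 X67.793 Y158.162
G1 X81.932 Y164.018
G1 X87.788 Y178.157
M5
G0 X166.916 Y106.388
M3 S483
G1 X126.895 Y86.419 F1981
G1 X89.591 Y111.092
G1 X92.306 Y155.736
G1 X132.327 Y175.705
G1 X169.631 Y151.032
G1 X166.916 Y106.388
M5
G0 X59.234 Y220.742
M3 S483
G1 X107.896 Y220.742 F1981
G1 X107.896 Y146.545
G1 X59.234 Y146.545
G1 X59.234 Y220.742
M5
G0 X100.335 Y72.431
M3 S483
G1 X164.138 Y160.394 F1981
G1 X94.490 Y82.021
G1 X100.335 Y72.431
M5
G0 X0.000 Y0.000

viewBox `0 0 312.657 237.413` with mm width/height → 1 unit = 1 mm. Flip: y_m = 237.413 − y_svg.

**Shape 1** — `<circle>` circle, stroke `#008000` → score (S483, F1981). Machine vertices: (87.788,178.157) → (81.932,192.296) → (67.793,198.152) → (53.654,192.296) → (47.798,178.157) → (53.654,164.018) → (67.793,158.162) → (81.932,164.018) → (87.788,178.157). Closed: final G1 returns to the first vertex.

**Shape 2** — `<polygon>` regular polygon, stroke `#008000` → score (S483, F1981). Machine vertices: (166.916,106.388) → (126.895,86.419) → (89.591,111.092) → (92.306,155.736) → (132.327,175.705) → (169.631,151.032) → (166.916,106.388). Closed: final G1 returns to the first vertex.

**Shape 3** — `<polygon>` rectangle, stroke `#008000` → score (S483, F1981). Machine vertices: (59.234,220.742) → (107.896,220.742) → (107.896,146.545) → (59.234,146.545) → (59.234,220.742). Closed: final G1 returns to the first vertex.

**Shape 4** — `<path>` closed polygon, stroke `#008000` → score (S483, F1981). Machine vertices: (100.335,72.431) → (164.138,160.394) → (94.490,82.021) → (100.335,72.431). Closed: final G1 returns to the first vertex.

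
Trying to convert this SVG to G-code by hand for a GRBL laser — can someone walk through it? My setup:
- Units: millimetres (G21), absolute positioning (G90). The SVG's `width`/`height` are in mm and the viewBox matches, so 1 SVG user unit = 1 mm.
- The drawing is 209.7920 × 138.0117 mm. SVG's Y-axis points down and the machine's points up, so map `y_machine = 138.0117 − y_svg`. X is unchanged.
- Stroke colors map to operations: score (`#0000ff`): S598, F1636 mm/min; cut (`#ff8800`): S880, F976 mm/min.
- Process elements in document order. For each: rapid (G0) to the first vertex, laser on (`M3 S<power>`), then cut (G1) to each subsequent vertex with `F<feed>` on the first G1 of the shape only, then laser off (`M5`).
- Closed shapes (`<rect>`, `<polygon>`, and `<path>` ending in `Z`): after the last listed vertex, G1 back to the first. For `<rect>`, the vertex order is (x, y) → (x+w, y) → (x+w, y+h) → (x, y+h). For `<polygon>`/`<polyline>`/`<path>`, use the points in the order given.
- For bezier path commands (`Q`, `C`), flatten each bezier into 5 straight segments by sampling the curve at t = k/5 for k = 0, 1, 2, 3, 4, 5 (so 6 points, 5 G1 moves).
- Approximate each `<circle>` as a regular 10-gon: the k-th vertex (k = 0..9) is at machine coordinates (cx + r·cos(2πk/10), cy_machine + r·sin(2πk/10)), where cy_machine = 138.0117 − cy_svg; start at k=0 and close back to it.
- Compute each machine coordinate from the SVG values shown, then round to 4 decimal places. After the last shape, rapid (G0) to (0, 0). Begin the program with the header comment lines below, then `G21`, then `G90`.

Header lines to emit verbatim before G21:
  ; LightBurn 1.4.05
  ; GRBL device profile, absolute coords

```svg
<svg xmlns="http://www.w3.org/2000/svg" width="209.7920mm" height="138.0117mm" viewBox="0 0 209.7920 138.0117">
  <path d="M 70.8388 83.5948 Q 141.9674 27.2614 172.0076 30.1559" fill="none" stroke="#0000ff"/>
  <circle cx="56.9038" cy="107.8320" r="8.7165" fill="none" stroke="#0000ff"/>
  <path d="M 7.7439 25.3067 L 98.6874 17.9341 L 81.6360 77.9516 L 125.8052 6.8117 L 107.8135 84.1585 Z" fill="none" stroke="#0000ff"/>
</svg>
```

; LightBurn 1.4.05
; GRBL device profile, absolute coords
G21
G90
G0 X70.8388 Y54.4169
M3 S598
G1 X97.6467 Y74.5811 F1636
G1 X121.1675 Y90.0072
G1 X141.4013 Y100.6949
G1 X158.3480 Y106.6445
G1 X172.0076 Y107.8558
M5
G0 X65.6203 Y30.1797
M3 S598
G1 X63.9556 Y35.3031 F1636
G1 X59.5973 Y38.4696
G1 X54.2103 Y38.4696
G1 X49.8520 Y35.3031
G1 X48.1873 Y30.1797
G1 X49.8520 Y25.0563
G1 X54.2103 Y21.8898
G1 X59.5973 Y21.8898
G1 X63.9556 Y25.0563
G1 X65.6203 Y30.1797
M5
G0 X7.7439 Y112.7050
M3 S598
G1 X98.6874 Y120.0776 F1636
G1 X81.6360 Y60.0601
G1 X125.8052 Y131.2000
G1 X107.8135 Y53.8532
G1 X7.7439 Y112.7050
M5
G0 X0.0000 Y0.0000

1 u = 1 mm; y_m = 138.0117 − y.

[1] `<path>` quadratic bezier, #0000ff→score S598 F1636: (70.8388,54.4169) → (97.6467,74.5811) → (121.1675,90.0072) → (141.4013,100.6949) → (158.3480,106.6445) → (172.0076,107.8558)

[2] `<circle>` circle, #0000ff→score S598 F1636: (65.6203,30.1797) → (63.9556,35.3031) → (59.5973,38.4696) → (54.2103,38.4696) → (49.8520,35.3031) → (48.1873,30.1797) → (49.8520,25.0563) → (54.2103,21.8898) → (59.5973,21.8898) → (63.9556,25.0563) → (65.6203,30.1797) (closed)

[3] `<path>` closed polygon, #0000ff→score S598 F1636: (7.7439,112.7050) → (98.6874,120.0776) → (81.6360,60.0601) → (125.8052,131.2000) → (107.8135,53.8532) → (7.7439,112.7050) (closed)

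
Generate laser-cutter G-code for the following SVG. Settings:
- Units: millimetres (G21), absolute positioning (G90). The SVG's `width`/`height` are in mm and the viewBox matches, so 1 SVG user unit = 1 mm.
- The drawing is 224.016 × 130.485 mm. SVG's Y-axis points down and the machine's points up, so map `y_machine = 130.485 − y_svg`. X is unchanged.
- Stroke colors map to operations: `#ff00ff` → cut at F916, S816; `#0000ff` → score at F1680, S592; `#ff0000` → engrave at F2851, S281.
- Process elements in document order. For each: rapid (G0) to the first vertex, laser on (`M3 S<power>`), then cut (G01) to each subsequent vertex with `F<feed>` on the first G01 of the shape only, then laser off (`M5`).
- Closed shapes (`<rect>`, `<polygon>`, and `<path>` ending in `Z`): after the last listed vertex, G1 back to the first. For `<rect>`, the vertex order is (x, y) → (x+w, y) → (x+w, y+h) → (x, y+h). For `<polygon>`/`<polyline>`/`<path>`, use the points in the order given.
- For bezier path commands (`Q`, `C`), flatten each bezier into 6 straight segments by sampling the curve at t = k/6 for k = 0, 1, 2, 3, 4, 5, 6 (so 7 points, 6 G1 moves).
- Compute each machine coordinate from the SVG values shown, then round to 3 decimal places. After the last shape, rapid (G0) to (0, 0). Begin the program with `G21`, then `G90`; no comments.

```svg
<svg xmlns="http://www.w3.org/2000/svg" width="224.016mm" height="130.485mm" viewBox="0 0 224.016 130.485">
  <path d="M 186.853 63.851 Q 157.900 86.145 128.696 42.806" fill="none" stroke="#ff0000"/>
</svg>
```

G21
G90
G0 X186.853 Y66.634
M3 S281
G01 X177.195 Y61.026 F2851
G01 X167.523 Y59.064
G01 X157.837 Y60.748
G01 X148.137 Y66.079
G01 X138.424 Y75.056
G01 X128.696 Y87.679
M5
G0 X0.000 Y0.000

viewBox `0 0 224.016 130.485` with mm width/height → 1 unit = 1 mm. Flip: y_m = 130.485 − y_svg.

**Shape 1** — `<path>` quadratic bezier, stroke `#ff0000` → engrave (S281, F2851). Control points (SVG): P0=(186.853,63.851), P1=(157.900,86.145), P2=(128.696,42.806); sampled at t=k/6. Machine vertices: (186.853,66.634) → (177.195,61.026) → (167.523,59.064) → (157.837,60.748) → (148.137,66.079) → (138.424,75.056) → (128.696,87.679). Open path.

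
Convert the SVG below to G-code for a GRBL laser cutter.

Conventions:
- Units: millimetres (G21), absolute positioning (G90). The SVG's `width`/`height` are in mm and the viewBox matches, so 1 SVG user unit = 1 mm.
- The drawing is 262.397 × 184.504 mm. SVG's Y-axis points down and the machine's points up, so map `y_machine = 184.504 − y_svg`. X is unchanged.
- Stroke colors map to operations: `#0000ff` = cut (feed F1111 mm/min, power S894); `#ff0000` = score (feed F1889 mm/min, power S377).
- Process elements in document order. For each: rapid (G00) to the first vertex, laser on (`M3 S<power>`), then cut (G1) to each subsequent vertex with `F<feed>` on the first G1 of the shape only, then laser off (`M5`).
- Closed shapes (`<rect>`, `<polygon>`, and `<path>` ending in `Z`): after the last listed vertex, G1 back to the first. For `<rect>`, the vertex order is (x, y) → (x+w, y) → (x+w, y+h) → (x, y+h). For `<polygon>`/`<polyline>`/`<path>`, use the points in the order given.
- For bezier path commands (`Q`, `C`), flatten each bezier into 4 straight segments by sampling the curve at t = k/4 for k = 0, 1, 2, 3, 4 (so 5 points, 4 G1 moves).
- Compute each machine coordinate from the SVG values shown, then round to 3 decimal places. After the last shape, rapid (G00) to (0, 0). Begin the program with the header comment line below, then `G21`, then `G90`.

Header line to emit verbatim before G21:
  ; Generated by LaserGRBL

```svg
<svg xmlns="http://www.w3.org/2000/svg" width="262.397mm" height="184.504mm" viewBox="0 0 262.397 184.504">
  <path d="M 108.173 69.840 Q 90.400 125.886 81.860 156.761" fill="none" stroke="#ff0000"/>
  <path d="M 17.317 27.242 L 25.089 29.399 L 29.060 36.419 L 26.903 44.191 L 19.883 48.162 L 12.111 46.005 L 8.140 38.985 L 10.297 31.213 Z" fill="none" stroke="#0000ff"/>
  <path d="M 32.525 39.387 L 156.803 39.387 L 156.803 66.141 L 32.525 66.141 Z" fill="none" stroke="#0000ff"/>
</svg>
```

; Generated by LaserGRBL
G21
G90
G00 X108.173 Y114.664
M3 S377
G1 X99.864 Y88.214 F1889
G1 X92.708 Y64.911
G1 X86.707 Y44.754
G1 X81.860 Y27.743
M5
G00 X17.317 Y157.262
M3 S894
G1 X25.089 Y155.105 F1111
G1 X29.060 Y148.085
G1 X26.903 Y140.313
G1 X19.883 Y136.342
G1 X12.111 Y138.499
G1 X8.140 Y145.519
G1 X10.297 Y153.291
G1 X17.317 Y157.262
M5
G00 X32.525 Y145.117
M3 S894
G1 X156.803 Y145.117 F1111
G1 X156.803 Y118.363
G1 X32.525 Y118.363
G1 X32.525 Y145.117
M5
G00 X0.000 Y0.000

viewBox `0 0 262.397 184.504` with mm width/height → 1 unit = 1 mm. Flip: y_m = 184.504 − y_svg.

**Shape 1** — `<path>` quadratic bezier, stroke `#ff0000` → score (S377, F1889). Control points (SVG): P0=(108.173,69.840), P1=(90.400,125.886), P2=(81.860,156.761); sampled at t=k/4. Machine vertices: (108.173,114.664) → (99.864,88.214) → (92.708,64.911) → (86.707,44.754) → (81.860,27.743). Open path.

**Shape 2** — `<path>` regular polygon, stroke `#0000ff` → cut (S894, F1111). Machine vertices: (17.317,157.262) → (25.089,155.105) → (29.060,148.085) → (26.903,140.313) → (19.883,136.342) → (12.111,138.499) → (8.140,145.519) → (10.297,153.291) → (17.317,157.262). Closed: final G1 returns to the first vertex.

**Shape 3** — `<path>` rectangle, stroke `#0000ff` → cut (S894, F1111). Machine vertices: (32.525,145.117) → (156.803,145.117) → (156.803,118.363) → (32.525,118.363) → (32.525,145.117). Closed: final G1 returns to the first vertex.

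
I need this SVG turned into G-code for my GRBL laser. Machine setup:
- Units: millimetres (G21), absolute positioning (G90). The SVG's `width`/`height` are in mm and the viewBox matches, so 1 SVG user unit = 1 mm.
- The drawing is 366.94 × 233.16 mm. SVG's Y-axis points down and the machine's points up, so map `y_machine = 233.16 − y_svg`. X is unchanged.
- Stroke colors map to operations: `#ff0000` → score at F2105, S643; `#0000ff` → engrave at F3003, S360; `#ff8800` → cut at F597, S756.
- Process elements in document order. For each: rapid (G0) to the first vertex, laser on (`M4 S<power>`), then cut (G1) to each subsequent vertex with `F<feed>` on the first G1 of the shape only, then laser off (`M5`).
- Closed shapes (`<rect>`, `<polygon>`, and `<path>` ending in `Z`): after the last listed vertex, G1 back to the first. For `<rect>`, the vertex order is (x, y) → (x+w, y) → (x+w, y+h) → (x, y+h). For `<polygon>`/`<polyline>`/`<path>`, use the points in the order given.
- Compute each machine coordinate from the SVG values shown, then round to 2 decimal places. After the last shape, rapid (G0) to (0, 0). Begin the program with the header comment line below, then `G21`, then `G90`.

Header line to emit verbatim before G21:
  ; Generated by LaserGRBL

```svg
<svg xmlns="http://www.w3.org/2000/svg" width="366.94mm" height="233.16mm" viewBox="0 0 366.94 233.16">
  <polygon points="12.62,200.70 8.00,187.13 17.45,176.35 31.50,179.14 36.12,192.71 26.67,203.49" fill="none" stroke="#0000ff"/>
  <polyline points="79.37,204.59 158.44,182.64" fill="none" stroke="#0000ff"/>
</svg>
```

1 u = 1 mm; y_m = 233.16 − y.

[1] `<polygon>` regular polygon, #0000ff→engrave S360 F3003: (12.62,32.46) → (8.00,46.03) → (17.45,56.81) → (31.50,54.02) → (36.12,40.45) → (26.67,29.67) → (12.62,32.46) (closed)

[2] `<polyline>` line segment, #0000ff→engrave S360 F3003: (79.37,28.57) → (158.44,50.52)

; Generated by LaserGRBL
G21
G90
G0 X12.62 Y32.46
M4 S360
G1 X8.00 Y46.03 F3003
G1 X17.45 Y56.81
G1 X31.50 Y54.02
G1 X36.12 Y40.45
G1 X26.67 Y29.67
G1 X12.62 Y32.46
M5
G0 X79.37 Y28.57
M4 S360
G1 X158.44 Y50.52 F3003
M5
G0 X0.00 Y0.00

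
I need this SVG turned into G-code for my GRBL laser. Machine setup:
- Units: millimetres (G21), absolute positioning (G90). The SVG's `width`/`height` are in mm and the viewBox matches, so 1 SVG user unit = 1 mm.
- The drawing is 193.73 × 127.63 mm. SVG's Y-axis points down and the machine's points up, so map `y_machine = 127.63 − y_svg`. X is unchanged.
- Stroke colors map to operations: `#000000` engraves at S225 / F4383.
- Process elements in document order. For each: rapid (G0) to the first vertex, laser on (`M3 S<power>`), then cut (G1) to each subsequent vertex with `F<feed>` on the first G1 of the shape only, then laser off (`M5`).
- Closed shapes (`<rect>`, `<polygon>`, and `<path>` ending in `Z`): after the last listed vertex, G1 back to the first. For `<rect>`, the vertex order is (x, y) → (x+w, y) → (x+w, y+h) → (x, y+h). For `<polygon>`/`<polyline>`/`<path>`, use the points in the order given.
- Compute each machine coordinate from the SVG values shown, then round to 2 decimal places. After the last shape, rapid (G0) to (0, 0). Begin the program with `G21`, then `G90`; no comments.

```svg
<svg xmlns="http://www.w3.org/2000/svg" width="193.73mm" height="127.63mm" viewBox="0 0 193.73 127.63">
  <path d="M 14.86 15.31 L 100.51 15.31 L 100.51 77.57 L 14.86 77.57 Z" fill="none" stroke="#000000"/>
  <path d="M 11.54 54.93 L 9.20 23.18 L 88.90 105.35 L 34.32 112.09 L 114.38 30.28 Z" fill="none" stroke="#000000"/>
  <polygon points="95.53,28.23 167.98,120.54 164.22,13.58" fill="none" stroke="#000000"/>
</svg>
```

G21
G90
G0 X14.86 Y112.32
M3 S225
G1 X100.51 Y112.32 F4383
G1 X100.51 Y50.06
G1 X14.86 Y50.06
G1 X14.86 Y112.32
M5
G0 X11.54 Y72.70
M3 S225
G1 X9.20 Y104.45 F4383
G1 X88.90 Y22.28
G1 X34.32 Y15.54
G1 X114.38 Y97.35
G1 X11.54 Y72.70
M5
G0 X95.53 Y99.40
M3 S225
G1 X167.98 Y7.09 F4383
G1 X164.22 Y114.05
G1 X95.53 Y99.40
M5
G0 X0.00 Y0.00

1 u = 1 mm; y_m = 127.63 − y.

[1] `<path>` rectangle, #000000→engrave S225 F4383: (14.86,112.32) → (100.51,112.32) → (100.51,50.06) → (14.86,50.06) → (14.86,112.32) (closed)

[2] `<path>` closed polygon, #000000→engrave S225 F4383: (11.54,72.70) → (9.20,104.45) → (88.90,22.28) → (34.32,15.54) → (114.38,97.35) → (11.54,72.70) (closed)

[3] `<polygon>` closed polygon, #000000→engrave S225 F4383: (95.53,99.40) → (167.98,7.09) → (164.22,114.05) → (95.53,99.40) (closed)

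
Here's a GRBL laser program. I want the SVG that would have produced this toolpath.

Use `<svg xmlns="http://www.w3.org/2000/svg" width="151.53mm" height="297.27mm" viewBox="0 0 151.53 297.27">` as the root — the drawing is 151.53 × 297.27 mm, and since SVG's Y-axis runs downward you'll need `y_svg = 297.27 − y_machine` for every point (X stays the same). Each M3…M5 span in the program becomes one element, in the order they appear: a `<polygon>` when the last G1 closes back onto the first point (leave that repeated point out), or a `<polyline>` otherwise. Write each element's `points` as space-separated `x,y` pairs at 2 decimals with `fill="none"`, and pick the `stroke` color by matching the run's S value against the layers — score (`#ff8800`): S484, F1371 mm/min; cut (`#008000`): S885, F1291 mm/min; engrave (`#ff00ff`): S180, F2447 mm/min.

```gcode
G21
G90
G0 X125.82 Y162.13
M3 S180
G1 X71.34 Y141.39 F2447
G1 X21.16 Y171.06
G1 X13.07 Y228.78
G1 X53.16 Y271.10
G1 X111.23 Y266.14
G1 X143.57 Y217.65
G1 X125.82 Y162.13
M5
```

Each laser-on run becomes one SVG element. Flip Y back into SVG space with y_svg = 297.27 − y_machine. Every run uses S180, so all elements get stroke `#ff00ff` (engrave).

Run 1: The run returns to its start, so emit a `<polygon>` with points (Y-flipped): 125.82,135.14 71.34,155.88 21.16,126.21 13.07,68.49 53.16,26.17 111.23,31.13 143.57,79.62.

<svg xmlns="http://www.w3.org/2000/svg" width="151.53mm" height="297.27mm" viewBox="0 0 151.53 297.27">
  <polygon points="125.82,135.14 71.34,155.88 21.16,126.21 13.07,68.49 53.16,26.17 111.23,31.13 143.57,79.62" fill="none" stroke="#ff00ff"/>
</svg>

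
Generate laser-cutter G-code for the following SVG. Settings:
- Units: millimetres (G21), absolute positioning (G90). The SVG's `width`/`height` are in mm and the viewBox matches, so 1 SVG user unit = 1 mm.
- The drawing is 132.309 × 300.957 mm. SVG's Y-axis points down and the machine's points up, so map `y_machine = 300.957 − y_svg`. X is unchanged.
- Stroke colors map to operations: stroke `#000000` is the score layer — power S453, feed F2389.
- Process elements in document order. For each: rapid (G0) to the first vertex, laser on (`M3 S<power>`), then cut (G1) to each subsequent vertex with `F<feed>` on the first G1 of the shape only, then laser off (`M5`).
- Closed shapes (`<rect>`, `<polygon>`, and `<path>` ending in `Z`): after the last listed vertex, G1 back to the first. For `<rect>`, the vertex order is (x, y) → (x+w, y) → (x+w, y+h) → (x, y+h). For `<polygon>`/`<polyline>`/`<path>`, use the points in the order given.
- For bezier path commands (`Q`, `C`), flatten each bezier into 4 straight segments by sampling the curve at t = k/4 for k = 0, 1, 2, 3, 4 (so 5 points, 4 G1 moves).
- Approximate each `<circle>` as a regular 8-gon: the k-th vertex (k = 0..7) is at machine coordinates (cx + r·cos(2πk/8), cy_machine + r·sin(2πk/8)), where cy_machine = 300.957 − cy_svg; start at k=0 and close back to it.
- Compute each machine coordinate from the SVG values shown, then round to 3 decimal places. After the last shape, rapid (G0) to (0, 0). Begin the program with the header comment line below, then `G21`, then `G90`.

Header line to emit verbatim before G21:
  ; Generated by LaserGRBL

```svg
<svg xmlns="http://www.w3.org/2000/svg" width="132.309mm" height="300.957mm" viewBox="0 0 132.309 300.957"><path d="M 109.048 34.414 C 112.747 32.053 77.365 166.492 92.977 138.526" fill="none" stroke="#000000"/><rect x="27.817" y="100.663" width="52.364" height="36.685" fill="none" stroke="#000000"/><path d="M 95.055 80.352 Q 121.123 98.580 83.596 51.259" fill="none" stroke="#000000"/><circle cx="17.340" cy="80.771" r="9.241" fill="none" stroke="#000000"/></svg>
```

; Generated by LaserGRBL
G21
G90
G0 X109.048 Y266.543
M3 S453
G1 X105.902 Y247.339 F2389
G1 X96.545 Y204.885
G1 X89.422 Y167.232
G1 X92.977 Y162.431
M5
G0 X27.817 Y200.294
M3 S453
G1 X80.181 Y200.294 F2389
G1 X80.181 Y163.609
G1 X27.817 Y163.609
G1 X27.817 Y200.294
M5
G0 X95.055 Y220.605
M3 S453
G1 X104.114 Y215.588 F2389
G1 X105.224 Y218.764
G1 X98.385 Y230.134
G1 X83.596 Y249.698
M5
G0 X26.581 Y220.186
M3 S453
G1 X23.874 Y226.720 F2389
G1 X17.340 Y229.427
G1 X10.806 Y226.720
G1 X8.099 Y220.186
G1 X10.806 Y213.652
G1 X17.340 Y210.945
G1 X23.874 Y213.652
G1 X26.581 Y220.186
M5
G0 X0.000 Y0.000

viewBox `0 0 132.309 300.957` with mm width/height → 1 unit = 1 mm. Flip: y_m = 300.957 − y_svg.

**Shape 1** — `<path>` cubic bezier, stroke `#000000` → score (S453, F2389). Control points (SVG): P0=(109.048,34.414), P1=(112.747,32.053), P2=(77.365,166.492), P3=(92.977,138.526); sampled at t=k/4. Machine vertices: (109.048,266.543) → (105.902,247.339) → (96.545,204.885) → (89.422,167.232) → (92.977,162.431). Open path.

**Shape 2** — `<rect>` rectangle, stroke `#000000` → score (S453, F2389). Machine vertices: (27.817,200.294) → (80.181,200.294) → (80.181,163.609) → (27.817,163.609) → (27.817,200.294). Closed: final G1 returns to the first vertex.

**Shape 3** — `<path>` quadratic bezier, stroke `#000000` → score (S453, F2389). Control points (SVG): P0=(95.055,80.352), P1=(121.123,98.580), P2=(83.596,51.259); sampled at t=k/4. Machine vertices: (95.055,220.605) → (104.114,215.588) → (105.224,218.764) → (98.385,230.134) → (83.596,249.698). Open path.

**Shape 4** — `<circle>` circle, stroke `#000000` → score (S453, F2389). Machine vertices: (26.581,220.186) → (23.874,226.720) → (17.340,229.427) → (10.806,226.720) → (8.099,220.186) → (10.806,213.652) → (17.340,210.945) → (23.874,213.652) → (26.581,220.186). Closed: final G1 returns to the first vertex.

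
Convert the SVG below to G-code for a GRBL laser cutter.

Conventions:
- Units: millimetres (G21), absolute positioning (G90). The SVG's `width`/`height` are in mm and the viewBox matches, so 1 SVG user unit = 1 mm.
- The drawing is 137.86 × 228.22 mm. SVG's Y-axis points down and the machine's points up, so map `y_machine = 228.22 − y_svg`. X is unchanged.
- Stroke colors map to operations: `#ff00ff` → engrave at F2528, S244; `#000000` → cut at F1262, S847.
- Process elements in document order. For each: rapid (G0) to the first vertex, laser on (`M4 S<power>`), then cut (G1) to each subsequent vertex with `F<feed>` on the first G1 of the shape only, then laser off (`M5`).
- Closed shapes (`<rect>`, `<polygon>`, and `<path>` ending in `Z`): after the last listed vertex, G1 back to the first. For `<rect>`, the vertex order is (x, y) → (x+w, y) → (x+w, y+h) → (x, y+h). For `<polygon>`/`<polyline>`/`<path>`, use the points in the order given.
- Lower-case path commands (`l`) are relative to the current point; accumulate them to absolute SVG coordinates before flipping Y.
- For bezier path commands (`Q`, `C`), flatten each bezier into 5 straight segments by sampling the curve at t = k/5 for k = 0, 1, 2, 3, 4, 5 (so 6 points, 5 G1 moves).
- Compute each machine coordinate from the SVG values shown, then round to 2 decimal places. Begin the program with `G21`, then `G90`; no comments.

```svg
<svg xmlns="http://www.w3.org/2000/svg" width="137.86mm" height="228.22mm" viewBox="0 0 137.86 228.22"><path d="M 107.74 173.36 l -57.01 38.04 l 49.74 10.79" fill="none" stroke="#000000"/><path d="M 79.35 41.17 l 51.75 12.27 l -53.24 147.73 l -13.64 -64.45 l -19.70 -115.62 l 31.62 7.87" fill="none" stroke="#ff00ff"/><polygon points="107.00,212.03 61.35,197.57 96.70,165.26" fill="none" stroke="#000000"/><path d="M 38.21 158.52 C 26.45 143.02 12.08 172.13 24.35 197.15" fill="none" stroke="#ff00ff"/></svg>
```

1 u = 1 mm; y_m = 228.22 − y.

[1] `<path>` open polyline, #000000→cut S847 F1262: (107.74,54.86) → (50.73,16.82) → (100.47,6.03)

[2] `<path>` open polyline, #ff00ff→engrave S244 F2528: (79.35,187.05) → (131.10,174.78) → (77.86,27.05) → (64.22,91.50) → (44.52,207.12) → (76.14,199.25)

[3] `<polygon>` regular polygon, #000000→cut S847 F1262: (107.00,16.19) → (61.35,30.65) → (96.70,62.96) → (107.00,16.19) (closed)

[4] `<path>` cubic bezier, #ff00ff→engrave S244 F2528: (38.21,69.70) → (31.07,74.04) → (24.72,70.00) → (20.54,59.94) → (19.95,46.18) → (24.35,31.07)

G21
G90
G0 X107.74 Y54.86
M4 S847
G1 X50.73 Y16.82 F1262
G1 X100.47 Y6.03
M5
G0 X79.35 Y187.05
M4 S244
G1 X131.10 Y174.78 F2528
G1 X77.86 Y27.05
G1 X64.22 Y91.50
G1 X44.52 Y207.12
G1 X76.14 Y199.25
M5
G0 X107.00 Y16.19
M4 S847
G1 X61.35 Y30.65 F1262
G1 X96.70 Y62.96
G1 X107.00 Y16.19
M5
G0 X38.21 Y69.70
M4 S244
G1 X31.07 Y74.04 F2528
G1 X24.72 Y70.00
G1 X20.54 Y59.94
G1 X19.95 Y46.18
G1 X24.35 Y31.07
M5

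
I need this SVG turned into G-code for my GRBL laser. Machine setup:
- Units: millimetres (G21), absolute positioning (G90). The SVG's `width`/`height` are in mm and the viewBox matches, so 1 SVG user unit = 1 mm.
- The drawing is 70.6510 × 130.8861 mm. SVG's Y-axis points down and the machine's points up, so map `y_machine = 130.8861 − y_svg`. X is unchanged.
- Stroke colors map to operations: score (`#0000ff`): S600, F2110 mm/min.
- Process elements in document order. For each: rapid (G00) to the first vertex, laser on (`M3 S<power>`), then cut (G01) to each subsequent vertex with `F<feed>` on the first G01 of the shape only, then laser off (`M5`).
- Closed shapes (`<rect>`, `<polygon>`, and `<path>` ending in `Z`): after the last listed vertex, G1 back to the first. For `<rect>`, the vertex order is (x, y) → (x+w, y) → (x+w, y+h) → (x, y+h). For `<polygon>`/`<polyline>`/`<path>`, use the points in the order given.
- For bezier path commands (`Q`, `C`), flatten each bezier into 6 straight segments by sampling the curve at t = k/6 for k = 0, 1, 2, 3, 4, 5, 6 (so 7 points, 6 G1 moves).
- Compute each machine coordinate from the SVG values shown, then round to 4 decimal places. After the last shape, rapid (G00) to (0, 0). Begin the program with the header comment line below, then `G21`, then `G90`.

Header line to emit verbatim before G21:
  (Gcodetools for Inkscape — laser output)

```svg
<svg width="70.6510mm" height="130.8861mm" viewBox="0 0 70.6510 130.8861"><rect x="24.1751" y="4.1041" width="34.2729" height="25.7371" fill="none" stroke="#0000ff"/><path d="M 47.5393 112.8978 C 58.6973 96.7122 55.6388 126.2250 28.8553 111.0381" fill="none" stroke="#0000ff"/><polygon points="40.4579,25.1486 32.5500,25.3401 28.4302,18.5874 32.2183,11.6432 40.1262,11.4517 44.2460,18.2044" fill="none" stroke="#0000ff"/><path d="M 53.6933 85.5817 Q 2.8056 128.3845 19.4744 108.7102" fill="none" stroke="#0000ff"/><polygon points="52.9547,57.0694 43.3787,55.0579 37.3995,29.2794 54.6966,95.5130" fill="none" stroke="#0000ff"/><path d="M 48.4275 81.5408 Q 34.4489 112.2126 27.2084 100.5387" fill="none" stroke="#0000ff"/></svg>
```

Since the viewBox matches the mm dimensions, user units are millimetres directly. The only transform is the Y-flip y_m = 130.8861 − y_svg.

Shape 1 is a rectangle drawn with `<rect>`. Its stroke #0000ff means score at S600, F2110. After flipping Y the toolpath is (24.1751,126.7820) → (58.4480,126.7820) → (58.4480,101.0449) → (24.1751,101.0449) → (24.1751,126.7820), returning to the start.

Shape 2 is a cubic bezier drawn with `<path>`. Its stroke #0000ff means score at S600, F2110. After flipping Y the toolpath is (47.5393,17.9883) → (51.8896,22.6914) → (53.6063,22.2892) → (52.4254,19.2927) → (48.0826,16.2129) → (40.3140,15.5610) → (28.8553,19.8480).

Shape 3 is a regular polygon drawn with `<polygon>`. Its stroke #0000ff means score at S600, F2110. After flipping Y the toolpath is (40.4579,105.7375) → (32.5500,105.5460) → (28.4302,112.2987) → (32.2183,119.2429) → (40.1262,119.4344) → (44.2460,112.6817) → (40.4579,105.7375), returning to the start.

Shape 4 is a quadratic bezier drawn with `<path>`. Its stroke #0000ff means score at S600, F2110. After flipping Y the toolpath is (53.6933,45.3044) → (38.6073,32.7723) → (27.2744,23.7111) → (19.6947,18.1209) → (15.8681,16.0016) → (15.7947,17.3533) → (19.4744,22.1759).

Shape 5 is a closed polygon drawn with `<polygon>`. Its stroke #0000ff means score at S600, F2110. After flipping Y the toolpath is (52.9547,73.8167) → (43.3787,75.8282) → (37.3995,101.6067) → (54.6966,35.3731) → (52.9547,73.8167), returning to the start.

Shape 6 is a quadratic bezier drawn with `<path>`. Its stroke #0000ff means score at S600, F2110. After flipping Y the toolpath is (48.4275,49.3453) → (43.9551,40.2976) → (39.8571,33.6025) → (36.1334,29.2599) → (32.7841,27.2699) → (29.8091,27.6324) → (27.2084,30.3474).

(Gcodetools for Inkscape — laser output)
G21
G90
G00 X24.1751 Y126.7820
M3 S600
G01 X58.4480 Y126.7820 F2110
G01 X58.4480 Y101.0449
G01 X24.1751 Y101.0449
G01 X24.1751 Y126.7820
M5
G00 X47.5393 Y17.9883
M3 S600
G01 X51.8896 Y22.6914 F2110
G01 X53.6063 Y22.2892
G01 X52.4254 Y19.2927
G01 X48.0826 Y16.2129
G01 X40.3140 Y15.5610
G01 X28.8553 Y19.8480
M5
G00 X40.4579 Y105.7375
M3 S600
G01 X32.5500 Y105.5460 F2110
G01 X28.4302 Y112.2987
G01 X32.2183 Y119.2429
G01 X40.1262 Y119.4344
G01 X44.2460 Y112.6817
G01 X40.4579 Y105.7375
M5
G00 X53.6933 Y45.3044
M3 S600
G01 X38.6073 Y32.7723 F2110
G01 X27.2744 Y23.7111
G01 X19.6947 Y18.1209
G01 X15.8681 Y16.0016
G01 X15.7947 Y17.3533
G01 X19.4744 Y22.1759
M5
G00 X52.9547 Y73.8167
M3 S600
G01 X43.3787 Y75.8282 F2110
G01 X37.3995 Y101.6067
G01 X54.6966 Y35.3731
G01 X52.9547 Y73.8167
M5
G00 X48.4275 Y49.3453
M3 S600
G01 X43.9551 Y40.2976 F2110
G01 X39.8571 Y33.6025
G01 X36.1334 Y29.2599
G01 X32.7841 Y27.2699
G01 X29.8091 Y27.6324
G01 X27.2084 Y30.3474
M5
G00 X0.0000 Y0.0000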